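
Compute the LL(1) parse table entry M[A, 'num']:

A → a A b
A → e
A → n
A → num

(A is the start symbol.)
To find M[A, 'num'], we find productions for A where 'num' is in the predict set (PREDICT(N → α) = (FIRST(α) \ {ε}) ∪ (FOLLOW(N) if α ⇒* ε)).

A → a A b: PREDICT = { 'a' }
A → e: PREDICT = { 'e' }
A → n: PREDICT = { 'n' }
A → num: PREDICT = { 'num' }
  'num' is in predict set, so this production goes in M[A, 'num']

M[A, 'num'] = A → num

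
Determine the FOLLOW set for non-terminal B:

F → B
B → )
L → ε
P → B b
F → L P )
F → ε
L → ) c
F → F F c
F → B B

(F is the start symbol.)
{ $, ')', 'b', 'c' }

In F → B: B is at the end, add FOLLOW(F)
In P → B b: B is followed by b, add FIRST(b) \ {ε} = { 'b' }
In F → B B: B is followed by B, add FIRST(B) \ {ε} = { ')' }
In F → B B: B is at the end, add FOLLOW(F)

The FOLLOW sets referred to above (computed the same way, to a fixed point):
  FOLLOW(F) = { $, ')', 'c' }

Taking the union: FOLLOW(B) = { $, ')', 'b', 'c' }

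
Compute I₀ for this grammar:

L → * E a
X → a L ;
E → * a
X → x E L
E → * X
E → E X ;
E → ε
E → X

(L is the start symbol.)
First, augment the grammar with L' → L
I₀ = CLOSURE({ [L' → . L] }):
  [L' → . L] has the dot before L: add [L → . * E a]
No further items can be added.

I₀ = { [L → . * E a], [L' → . L] }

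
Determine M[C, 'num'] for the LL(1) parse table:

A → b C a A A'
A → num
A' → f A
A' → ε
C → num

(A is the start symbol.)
To find M[C, 'num'], we find productions for C where 'num' is in the predict set (PREDICT(N → α) = (FIRST(α) \ {ε}) ∪ (FOLLOW(N) if α ⇒* ε)).

C → num: PREDICT = { 'num' }
  'num' is in predict set, so this production goes in M[C, 'num']

M[C, 'num'] = C → num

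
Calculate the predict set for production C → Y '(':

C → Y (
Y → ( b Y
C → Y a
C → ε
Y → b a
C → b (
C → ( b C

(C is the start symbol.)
PREDICT(C → Y '(') = (FIRST(RHS) \ {ε}) ∪ (FOLLOW(C) if ε ∈ FIRST(RHS), i.e. RHS ⇒* ε)
FIRST(Y) = { '(', 'b' }
FIRST(Y '(') = { '(', 'b' }
ε ∉ FIRST(Y '('), so FOLLOW(C) is not added.
PREDICT(C → Y '(') = { '(', 'b' }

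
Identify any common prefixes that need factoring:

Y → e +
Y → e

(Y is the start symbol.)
Left-factoring is needed when two productions for the same non-terminal
share a common prefix on the right-hand side.

Productions for Y:
  Y → e +
  Y → e

Found common prefix 'e' in productions for Y

Answer: Yes, Y has productions with common prefix 'e'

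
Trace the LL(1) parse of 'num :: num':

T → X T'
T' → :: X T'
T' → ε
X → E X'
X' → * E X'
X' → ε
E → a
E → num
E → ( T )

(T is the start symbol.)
LL(1) parsing maintains a stack (initially the start symbol over $) and the input. At each step: if the stack top is a terminal, match it against the current input token; if it is a non-terminal N, replace it with the RHS of M[N, lookahead] (the unique production whose predict set contains the lookahead).

Stack is shown with the top on the left.

Stack        Input         Action
---------------------------------
T $          num :: num $  output T → X T'
X T' $       num :: num $  output X → E X'
E X' T' $    num :: num $  output E → num
num X' T' $  num :: num $  match 'num'
X' T' $      :: num $      output X' → ε
T' $         :: num $      output T' → :: X T'
:: X T' $    :: num $      match '::'
X T' $       num $         output X → E X'
E X' T' $    num $         output E → num
num X' T' $  num $         match 'num'
X' T' $      $             output X' → ε
T' $         $             output T' → ε
$            $             accept

The string is accepted.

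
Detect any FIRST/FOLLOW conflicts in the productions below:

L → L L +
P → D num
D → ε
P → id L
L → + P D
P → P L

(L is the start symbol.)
A FIRST/FOLLOW conflict occurs when a non-terminal N has a nullable alternative N → β (β ⇒* ε) and another alternative N → α with FIRST(α) ∩ FOLLOW(N) ≠ ∅: on such a lookahead the parser cannot decide between expanding α and letting N vanish via β.

Nullable non-terminals: D.
D has a nullable alternative but only one production, so nothing to check.

L, P have no nullable alternative, so no FIRST/FOLLOW check is needed there.

No FIRST/FOLLOW conflicts found.

Answer: No FIRST/FOLLOW conflicts.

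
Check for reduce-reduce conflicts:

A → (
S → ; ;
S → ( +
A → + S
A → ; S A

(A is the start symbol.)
No reduce-reduce conflicts

Augment with A' → A and build the canonical LR(0) collection (I0 = CLOSURE({[A' → . A]}), then GOTO on every symbol after a dot until no new states appear). It has 12 states:
  I0: { [A → . (], [A → . + S], [A → . ; S A], [A' → . A] }  — shift
  I1: { [A → ( .] }  — reduce
  I2: { [A → + . S], [S → . ( +], [S → . ; ;] }  — shift
  I3: { [A → ; . S A], [S → . ( +], [S → . ; ;] }  — shift
  I4: { [A' → A .] }  — accept
  I5: { [S → ( . +] }  — shift
  I6: { [S → ; . ;] }  — shift
  I7: { [A → . (], [A → . + S], [A → . ; S A], [A → ; S . A] }  — shift
  I8: { [A → ; S A .] }  — reduce
  I9: { [S → ; ; .] }  — reduce
  I10: { [S → ( + .] }  — reduce
  I11: { [A → + S .] }  — reduce

No state contains more than one complete item.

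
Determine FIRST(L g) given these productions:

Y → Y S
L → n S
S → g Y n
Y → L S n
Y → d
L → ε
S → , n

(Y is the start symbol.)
{ 'g', 'n' }

FIRST sets of the non-terminals involved (from the grammar, by fixed-point iteration):
  FIRST(L) = { 'n', ε }

To compute FIRST(L g), process the symbols left to right:
Symbol L is a non-terminal. Add FIRST(L) \ {ε} = { 'n' }
L is nullable (ε ∈ FIRST(L)), continue to the next symbol.
Symbol g is a terminal. Add 'g' and stop.
FIRST(L g) = { 'g', 'n' }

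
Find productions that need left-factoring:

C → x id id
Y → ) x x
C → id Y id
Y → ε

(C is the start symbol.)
No, left-factoring is not needed

Left-factoring is needed when two productions for the same non-terminal
share a common prefix on the right-hand side.

Productions for C:
  C → x id id
  C → id Y id
Productions for Y:
  Y → ) x x
  Y → ε

No common prefixes found.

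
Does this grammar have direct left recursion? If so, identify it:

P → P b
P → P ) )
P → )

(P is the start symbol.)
Yes, P is left-recursive

Direct left recursion occurs when N → N α for some non-terminal N (the right-hand side begins with the left-hand side itself).

P → P b: LEFT RECURSIVE (starts with P)
P → P ) ): LEFT RECURSIVE (starts with P)
P → ): starts with ')'

The grammar has direct left recursion on: P.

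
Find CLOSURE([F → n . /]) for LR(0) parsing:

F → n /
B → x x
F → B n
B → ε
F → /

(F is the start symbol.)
Start with: [F → n . /]
The dot precedes the terminal '/', so nothing is added.

CLOSURE = { [F → n . /] }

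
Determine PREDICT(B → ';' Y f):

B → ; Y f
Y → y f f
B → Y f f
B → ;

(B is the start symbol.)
{ ';' }

PREDICT(B → ';' Y f) = (FIRST(RHS) \ {ε}) ∪ (FOLLOW(B) if ε ∈ FIRST(RHS), i.e. RHS ⇒* ε)
FIRST(';' Y f) = { ';' }
ε ∉ FIRST(';' Y f), so FOLLOW(B) is not added.
PREDICT(B → ';' Y f) = { ';' }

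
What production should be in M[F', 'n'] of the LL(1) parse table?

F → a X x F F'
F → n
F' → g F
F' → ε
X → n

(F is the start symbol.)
Empty (error entry)

To find M[F', 'n'], we find productions for F' where 'n' is in the predict set (PREDICT(N → α) = (FIRST(α) \ {ε}) ∪ (FOLLOW(N) if α ⇒* ε)).

Relevant sets:
  FOLLOW(F') = { $, 'g' }

F' → g F: PREDICT = { 'g' }
F' → ε: PREDICT = { $, 'g' }

M[F', 'n'] is empty (no production applies)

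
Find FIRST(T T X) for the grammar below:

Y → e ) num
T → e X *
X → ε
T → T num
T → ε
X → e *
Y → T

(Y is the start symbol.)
FIRST sets of the non-terminals involved (from the grammar, by fixed-point iteration):
  FIRST(T) = { 'e', 'num', ε }
  FIRST(X) = { 'e', ε }

To compute FIRST(T T X), process the symbols left to right:
Symbol T is a non-terminal. Add FIRST(T) \ {ε} = { 'e', 'num' }
T is nullable (ε ∈ FIRST(T)), continue to the next symbol.
Symbol T is a non-terminal. Add FIRST(T) \ {ε} = { 'e', 'num' }
T is nullable (ε ∈ FIRST(T)), continue to the next symbol.
Symbol X is a non-terminal. Add FIRST(X) \ {ε} = { 'e' }
X is nullable (ε ∈ FIRST(X)), continue to the next symbol.
All symbols are nullable, so ε is in the result.
FIRST(T T X) = { 'e', 'num', ε }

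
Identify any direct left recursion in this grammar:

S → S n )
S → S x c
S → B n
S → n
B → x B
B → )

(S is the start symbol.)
Yes, S is left-recursive

Direct left recursion occurs when N → N α for some non-terminal N (the right-hand side begins with the left-hand side itself).

S → S n ): LEFT RECURSIVE (starts with S)
S → S x c: LEFT RECURSIVE (starts with S)
S → B n: starts with B
S → n: starts with n
B → x B: starts with x
B → ): starts with ')'

The grammar has direct left recursion on: S.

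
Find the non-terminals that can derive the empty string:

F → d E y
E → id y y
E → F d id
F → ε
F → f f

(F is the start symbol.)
ε-productions: F → ε
So F is immediately nullable.
No further non-terminal can be added: every production for the remaining non-terminals contains a terminal or a non-nullable non-terminal.
Nullable = { 'F' }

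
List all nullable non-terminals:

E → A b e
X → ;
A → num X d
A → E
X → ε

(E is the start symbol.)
ε-productions: X → ε
So X is immediately nullable.
No further non-terminal can be added: every production for the remaining non-terminals contains a terminal or a non-nullable non-terminal.
Nullable = { 'X' }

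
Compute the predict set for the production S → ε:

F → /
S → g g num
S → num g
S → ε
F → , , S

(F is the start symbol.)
PREDICT(S → ε) = (FIRST(RHS) \ {ε}) ∪ (FOLLOW(S) if ε ∈ FIRST(RHS), i.e. RHS ⇒* ε)
The right-hand side is ε (FIRST(ε) = { ε }), so the predict set is FOLLOW(S) = { $ }
PREDICT(S → ε) = { $ }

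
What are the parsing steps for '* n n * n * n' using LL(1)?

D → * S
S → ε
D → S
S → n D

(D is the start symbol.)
LL(1) parsing maintains a stack (initially the start symbol over $) and the input. At each step: if the stack top is a terminal, match it against the current input token; if it is a non-terminal N, replace it with the RHS of M[N, lookahead] (the unique production whose predict set contains the lookahead).

Stack is shown with the top on the left.

Stack  Input            Action
------------------------------
D $    * n n * n * n $  output D → * S
* S $  * n n * n * n $  match '*'
S $    n n * n * n $    output S → n D
n D $  n n * n * n $    match 'n'
D $    n * n * n $      output D → S
S $    n * n * n $      output S → n D
n D $  n * n * n $      match 'n'
D $    * n * n $        output D → * S
* S $  * n * n $        match '*'
S $    n * n $          output S → n D
n D $  n * n $          match 'n'
D $    * n $            output D → * S
* S $  * n $            match '*'
S $    n $              output S → n D
n D $  n $              match 'n'
D $    $                output D → S
S $    $                output S → ε
$      $                accept

The string is accepted.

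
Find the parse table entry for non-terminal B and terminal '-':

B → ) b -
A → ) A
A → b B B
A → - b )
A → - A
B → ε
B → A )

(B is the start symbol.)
B → ε, B → A )

To find M[B, '-'], we find productions for B where '-' is in the predict set (PREDICT(N → α) = (FIRST(α) \ {ε}) ∪ (FOLLOW(N) if α ⇒* ε)).

Relevant sets:
  FIRST(A) = { ')', '-', 'b' }
  FOLLOW(B) = { $, ')', '-', 'b' }

B → ) b -: PREDICT = { ')' }
B → ε: PREDICT = { $, ')', '-', 'b' }
  '-' is in predict set, so this production goes in M[B, '-']
B → A ): PREDICT = { ')', '-', 'b' }
  '-' is in predict set, so this production goes in M[B, '-']

M[B, '-'] = B → ε, B → A )  (a multiply-defined cell — the grammar is not LL(1))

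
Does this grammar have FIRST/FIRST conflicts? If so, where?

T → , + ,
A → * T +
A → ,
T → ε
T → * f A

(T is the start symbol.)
No FIRST/FIRST conflicts.

Productions for T:
  T → , + ,: FIRST = { ',' }
  T → ε: FIRST = { ε }
  T → * f A: FIRST = { '*' }
Productions for A:
  A → * T +: FIRST = { '*' }
  A → ,: FIRST = { ',' }

All alternatives of each non-terminal have pairwise disjoint FIRST sets.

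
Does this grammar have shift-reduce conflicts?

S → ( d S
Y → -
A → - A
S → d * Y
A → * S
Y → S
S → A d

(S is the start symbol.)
Augment with S' → S and build the canonical LR(0) collection (I0 = CLOSURE({[S' → . S]}), then GOTO on every symbol after a dot until no new states appear). It has 16 states:
  I0: { [A → . * S], [A → . - A], [S → . ( d S], [S → . A d], [S → . d * Y], [S' → . S] }  — shift
  I1: { [S → ( . d S] }  — shift
  I2: { [A → * . S], [A → . * S], [A → . - A], [S → . ( d S], [S → . A d], [S → . d * Y] }  — shift
  I3: { [A → - . A], [A → . * S], [A → . - A] }  — shift
  I4: { [S → A . d] }  — shift
  I5: { [S' → S .] }  — accept
  I6: { [S → d . * Y] }  — shift
  I7: { [A → . * S], [A → . - A], [S → . ( d S], [S → . A d], [S → . d * Y], [S → d * . Y], [Y → . -], [Y → . S] }  — shift
  I8: { [A → - . A], [A → . * S], [A → . - A], [Y → - .] }  — shift, reduce
  I9: { [Y → S .] }  — reduce
  I10: { [S → d * Y .] }  — reduce
  I11: { [A → - A .] }  — reduce
  I12: { [S → A d .] }  — reduce
  I13: { [A → * S .] }  — reduce
  I14: { [A → . * S], [A → . - A], [S → ( d . S], [S → . ( d S], [S → . A d], [S → . d * Y] }  — shift
  I15: { [S → ( d S .] }  — reduce

I8 contains reduce item [Y → - .] and shift items [A → . * S], [A → . - A] — shift-reduce conflict.

Answer: Yes — I8: [Y → - .] vs [A → . * S]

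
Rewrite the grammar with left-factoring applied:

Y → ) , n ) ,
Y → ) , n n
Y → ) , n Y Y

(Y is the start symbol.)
Left-factoring transforms A → αβ₁ | αβ₂ into A → αA' and A' → β₁ | β₂
(α is the longest common prefix among the alternatives). Repeat until
no nonterminal has two alternatives with a common prefix.

Round 1: Y has alternatives sharing prefix ') , n'. Introduce Y': Y → ) , n Y'
  Add: Y' → ) ,
  Add: Y' → n
  Add: Y' → Y Y

No remaining common prefixes — done.

Resulting grammar:
Y → ) , n Y'
Y' → ) ,
Y' → n
Y' → Y Y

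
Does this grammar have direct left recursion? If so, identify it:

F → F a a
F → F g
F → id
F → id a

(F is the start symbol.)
Direct left recursion occurs when N → N α for some non-terminal N (the right-hand side begins with the left-hand side itself).

F → F a a: LEFT RECURSIVE (starts with F)
F → F g: LEFT RECURSIVE (starts with F)
F → id: starts with id
F → id a: starts with id

The grammar has direct left recursion on: F.

Answer: Yes, F is left-recursive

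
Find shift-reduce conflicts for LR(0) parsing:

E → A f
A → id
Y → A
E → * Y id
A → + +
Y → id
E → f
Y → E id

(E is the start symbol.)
Augment with E' → E and build the canonical LR(0) collection (I0 = CLOSURE({[E' → . E]}), then GOTO on every symbol after a dot until no new states appear). It has 15 states:
  I0: { [A → . + +], [A → . id], [E → . * Y id], [E → . A f], [E → . f], [E' → . E] }  — shift
  I1: { [A → . + +], [A → . id], [E → * . Y id], [E → . * Y id], [E → . A f], [E → . f], [Y → . A], [Y → . E id], [Y → . id] }  — shift
  I2: { [A → + . +] }  — shift
  I3: { [E → A . f] }  — shift
  I4: { [E' → E .] }  — accept
  I5: { [E → f .] }  — reduce
  I6: { [A → id .] }  — reduce
  I7: { [E → A f .] }  — reduce
  I8: { [A → + + .] }  — reduce
  I9: { [E → A . f], [Y → A .] }  — shift, reduce
  I10: { [Y → E . id] }  — shift
  I11: { [E → * Y . id] }  — shift
  I12: { [A → id .], [Y → id .] }  — 2 reduces
  I13: { [E → * Y id .] }  — reduce
  I14: { [Y → E id .] }  — reduce

I9 contains reduce item [Y → A .] and shift item [E → A . f] — shift-reduce conflict.

Answer: Yes — I9: [Y → A .] vs [E → A . f]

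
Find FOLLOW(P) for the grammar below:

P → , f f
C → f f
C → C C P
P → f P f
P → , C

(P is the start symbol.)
To compute FOLLOW(P), find every occurrence of P on a right-hand side N → α P β: add FIRST(β) \ {ε}, and if β is empty or nullable also add FOLLOW(N). Iterate to a fixed point.

P is the start symbol, so $ ∈ FOLLOW(P).
In C → C C P: P is at the end, add FOLLOW(C)
In P → f P f: P is followed by f, add FIRST(f) \ {ε} = { 'f' }

The FOLLOW sets referred to above (computed the same way, to a fixed point):
  FOLLOW(C) = { $, ',', 'f' }

Taking the union: FOLLOW(P) = { $, ',', 'f' }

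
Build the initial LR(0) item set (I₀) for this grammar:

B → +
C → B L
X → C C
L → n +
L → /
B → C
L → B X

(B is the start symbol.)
{ [B → . +], [B → . C], [B' → . B], [C → . B L] }

First, augment the grammar with B' → B
I₀ = CLOSURE({ [B' → . B] }):
  [B' → . B] has the dot before B: add [B → . +], [B → . C]
  [B → . C] has the dot before C: add [C → . B L]
No further items can be added.

I₀ = { [B → . +], [B → . C], [B' → . B], [C → . B L] }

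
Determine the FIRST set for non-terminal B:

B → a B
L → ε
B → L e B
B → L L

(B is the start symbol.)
{ 'a', 'e', ε }

To compute FIRST(B), examine every production with B on the left-hand side, reading each right-hand side left to right until a non-nullable symbol is reached.

FIRST sets of the other non-terminals involved (by the same procedure, iterated to a fixed point):
  FIRST(L) = { ε }

From B → a B:
  - a is a terminal: add 'a' and stop
From B → L e B:
  - L is a non-terminal: add FIRST(L) \ {ε} = { }
    L is nullable, so continue to the next symbol
  - e is a terminal: add 'e' and stop
From B → L L:
  - L is a non-terminal: add FIRST(L) \ {ε} = { }
    L is nullable, so continue to the next symbol
  - L is a non-terminal: add FIRST(L) \ {ε} = { }
    L is nullable and nothing follows, so the whole right-hand side can vanish: ε ∈ FIRST(B)

Collecting: FIRST(B) = { 'a', 'e', ε }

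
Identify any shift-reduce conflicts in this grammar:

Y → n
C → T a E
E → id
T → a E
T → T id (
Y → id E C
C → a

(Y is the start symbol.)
Yes — I8: [C → a .] vs [E → . id]

Augment with Y' → Y and build the canonical LR(0) collection (I0 = CLOSURE({[Y' → . Y]}), then GOTO on every symbol after a dot until no new states appear). It has 14 states:
  I0: { [Y → . id E C], [Y → . n], [Y' → . Y] }  — shift
  I1: { [Y' → Y .] }  — accept
  I2: { [E → . id], [Y → id . E C] }  — shift
  I3: { [Y → n .] }  — reduce
  I4: { [C → . T a E], [C → . a], [T → . T id (], [T → . a E], [Y → id E . C] }  — shift
  I5: { [E → id .] }  — reduce
  I6: { [Y → id E C .] }  — reduce
  I7: { [C → T . a E], [T → T . id (] }  — shift
  I8: { [C → a .], [E → . id], [T → a . E] }  — shift, reduce
  I9: { [T → a E .] }  — reduce
  I10: { [C → T a . E], [E → . id] }  — shift
  I11: { [T → T id . (] }  — shift
  I12: { [T → T id ( .] }  — reduce
  I13: { [C → T a E .] }  — reduce

I8 contains reduce item [C → a .] and shift item [E → . id] — shift-reduce conflict.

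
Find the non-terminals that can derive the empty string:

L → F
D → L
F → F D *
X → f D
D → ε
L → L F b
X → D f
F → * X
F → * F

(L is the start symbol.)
{ 'D' }

A non-terminal is nullable if it can derive ε (the empty string): either it has an ε-production, or it has a production whose right-hand side consists entirely of nullable non-terminals.

ε-productions: D → ε
So D is immediately nullable.
No further non-terminal can be added: every production for the remaining non-terminals contains a terminal or a non-nullable non-terminal.
Nullable = { 'D' }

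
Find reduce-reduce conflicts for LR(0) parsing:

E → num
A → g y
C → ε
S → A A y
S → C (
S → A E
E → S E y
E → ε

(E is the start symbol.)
A reduce-reduce conflict occurs when an LR(0) state has two complete items [A → α .] and [B → β .] — both call for a reduction, and with no lookahead the parser cannot choose between them.

Augment with E' → E and build the canonical LR(0) collection (I0 = CLOSURE({[E' → . E]}), then GOTO on every symbol after a dot until no new states appear). It has 14 states:
  I0: { [A → . g y], [C → .], [E → . S E y], [E → . num], [E → .], [E' → . E], [S → . A A y], [S → . A E], [S → . C (] }  — shift, 2 reduces
  I1: { [A → . g y], [C → .], [E → . S E y], [E → . num], [E → .], [S → . A A y], [S → . A E], [S → . C (], [S → A . A y], [S → A . E] }  — shift, 2 reduces
  I2: { [S → C . (] }  — shift
  I3: { [E' → E .] }  — accept
  I4: { [A → . g y], [C → .], [E → . S E y], [E → . num], [E → .], [E → S . E y], [S → . A A y], [S → . A E], [S → . C (] }  — shift, 2 reduces
  I5: { [A → g . y] }  — shift
  I6: { [E → num .] }  — reduce
  I7: { [A → g y .] }  — reduce
  I8: { [E → S E . y] }  — shift
  I9: { [E → S E y .] }  — reduce
  I10: { [S → C ( .] }  — reduce
  I11: { [A → . g y], [C → .], [E → . S E y], [E → . num], [E → .], [S → . A A y], [S → . A E], [S → . C (], [S → A . A y], [S → A . E], [S → A A . y] }  — shift, 2 reduces
  I12: { [S → A E .] }  — reduce
  I13: { [S → A A y .] }  — reduce

I0 contains complete items [C → .], [E → .] — reduce-reduce conflict.
I1 contains complete items [C → .], [E → .] — reduce-reduce conflict.
I4 contains complete items [C → .], [E → .] — reduce-reduce conflict.
I11 contains complete items [C → .], [E → .] — reduce-reduce conflict.

Answer: Yes — I0: [C → .] vs [E → .]; I1: [C → .] vs [E → .]; I4: [C → .] vs [E → .]; I11: [C → .] vs [E → .]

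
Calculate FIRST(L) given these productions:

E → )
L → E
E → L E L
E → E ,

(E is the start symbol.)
To compute FIRST(L), examine every production with L on the left-hand side, reading each right-hand side left to right until a non-nullable symbol is reached.

FIRST sets of the other non-terminals involved (by the same procedure, iterated to a fixed point):
  FIRST(E) = { ')' }

From L → E:
  - E is a non-terminal: add FIRST(E) \ {ε} = { ')' }
    E is not nullable, so stop

Collecting: FIRST(L) = { ')' }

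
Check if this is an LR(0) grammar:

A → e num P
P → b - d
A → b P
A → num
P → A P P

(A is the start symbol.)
Yes, the grammar is LR(0)

Augment with A' → A and build the canonical LR(0) collection (I0 = CLOSURE({[A' → . A]}), then GOTO on every symbol after a dot until no new states appear). It has 14 states:
  I0: { [A → . b P], [A → . e num P], [A → . num], [A' → . A] }  — shift
  I1: { [A' → A .] }  — accept
  I2: { [A → . b P], [A → . e num P], [A → . num], [A → b . P], [P → . A P P], [P → . b - d] }  — shift
  I3: { [A → e . num P] }  — shift
  I4: { [A → num .] }  — reduce
  I5: { [A → . b P], [A → . e num P], [A → . num], [A → e num . P], [P → . A P P], [P → . b - d] }  — shift
  I6: { [A → . b P], [A → . e num P], [A → . num], [P → . A P P], [P → . b - d], [P → A . P P] }  — shift
  I7: { [A → e num P .] }  — reduce
  I8: { [A → . b P], [A → . e num P], [A → . num], [A → b . P], [P → . A P P], [P → . b - d], [P → b . - d] }  — shift
  I9: { [P → b - . d] }  — shift
  I10: { [A → b P .] }  — reduce
  I11: { [P → b - d .] }  — reduce
  I12: { [A → . b P], [A → . e num P], [A → . num], [P → . A P P], [P → . b - d], [P → A P . P] }  — shift
  I13: { [P → A P P .] }  — reduce

Every state is either a pure shift/goto state or contains exactly one complete item and nothing to shift — no conflicts. The grammar is LR(0).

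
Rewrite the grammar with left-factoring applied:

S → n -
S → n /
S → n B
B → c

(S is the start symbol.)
S → n S'
S' → -
S' → /
S' → B
B → c

Left-factoring transforms A → αβ₁ | αβ₂ into A → αA' and A' → β₁ | β₂
(α is the longest common prefix among the alternatives). Repeat until
no nonterminal has two alternatives with a common prefix.

Round 1: S has alternatives sharing prefix 'n'. Introduce S': S → n S'
  Add: S' → -
  Add: S' → /
  Add: S' → B

No remaining common prefixes — done.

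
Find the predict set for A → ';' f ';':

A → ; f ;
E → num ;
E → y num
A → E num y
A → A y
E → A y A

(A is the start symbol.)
PREDICT(A → ';' f ';') = (FIRST(RHS) \ {ε}) ∪ (FOLLOW(A) if ε ∈ FIRST(RHS), i.e. RHS ⇒* ε)
FIRST(';' f ';') = { ';' }
ε ∉ FIRST(';' f ';'), so FOLLOW(A) is not added.
PREDICT(A → ';' f ';') = { ';' }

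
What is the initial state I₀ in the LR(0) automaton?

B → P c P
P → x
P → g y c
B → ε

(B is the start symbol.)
{ [B → . P c P], [B → .], [B' → . B], [P → . g y c], [P → . x] }

First, augment the grammar with B' → B
I₀ = CLOSURE({ [B' → . B] }):
  [B' → . B] has the dot before B: add [B → . P c P], [B → .]
  [B → . P c P] has the dot before P: add [P → . x], [P → . g y c]
No further items can be added.

I₀ = { [B → . P c P], [B → .], [B' → . B], [P → . g y c], [P → . x] }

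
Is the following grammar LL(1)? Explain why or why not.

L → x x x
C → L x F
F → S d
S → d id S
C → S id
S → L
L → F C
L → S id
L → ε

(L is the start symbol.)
A grammar is LL(1) if for each non-terminal N with multiple productions, the predict sets of those productions are pairwise disjoint, where PREDICT(N → α) = (FIRST(α) \ {ε}) ∪ (FOLLOW(N) if α ⇒* ε).

Relevant sets:
  FIRST(F) = { 'd', 'id', 'x' }
  FIRST(S) = { 'd', 'id', 'x', ε }
  FIRST(L) = { 'd', 'id', 'x', ε }
  FOLLOW(L) = { $, 'd', 'id', 'x' }
  FOLLOW(S) = { 'd', 'id' }

For L:
  PREDICT(L → x x x) = { 'x' }
  PREDICT(L → F C) = { 'd', 'id', 'x' }
  PREDICT(L → S id) = { 'd', 'id', 'x' }
  PREDICT(L → ε) = { $, 'd', 'id', 'x' }
For C:
  PREDICT(C → L x F) = { 'd', 'id', 'x' }
  PREDICT(C → S id) = { 'd', 'id', 'x' }
For S:
  PREDICT(S → d id S) = { 'd' }
  PREDICT(S → L) = { 'd', 'id', 'x' }
F has a single production, so nothing to check there.

Conflict found: Predict set conflict for L: { 'x' }
The grammar is NOT LL(1).

Answer: No. Predict set conflict for L: { 'x' }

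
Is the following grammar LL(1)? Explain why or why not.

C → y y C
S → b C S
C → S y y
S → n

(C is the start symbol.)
Yes, the grammar is LL(1).

Relevant sets:
  FIRST(S) = { 'b', 'n' }

For C:
  PREDICT(C → y y C) = { 'y' }
  PREDICT(C → S y y) = { 'b', 'n' }
For S:
  PREDICT(S → b C S) = { 'b' }
  PREDICT(S → n) = { 'n' }

All predict sets are disjoint. The grammar IS LL(1).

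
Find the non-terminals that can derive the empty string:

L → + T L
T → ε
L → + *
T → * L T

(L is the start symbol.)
A non-terminal is nullable if it can derive ε (the empty string): either it has an ε-production, or it has a production whose right-hand side consists entirely of nullable non-terminals.

ε-productions: T → ε
So T is immediately nullable.
No further non-terminal can be added: every production for the remaining non-terminals contains a terminal or a non-nullable non-terminal.
Nullable = { 'T' }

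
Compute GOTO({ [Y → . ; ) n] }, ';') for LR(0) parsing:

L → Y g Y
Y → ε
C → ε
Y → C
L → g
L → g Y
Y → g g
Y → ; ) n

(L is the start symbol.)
{ [Y → ; . ) n] }

GOTO(I, ';') = CLOSURE({ [A → αX.β] : [A → α.Xβ] ∈ I, X = ';' })

Items with dot before ';', with the dot advanced:
  [Y → . ; ) n] → [Y → ; . ) n]
Closure adds nothing (no advanced item has the dot before a non-terminal).

GOTO = { [Y → ; . ) n] }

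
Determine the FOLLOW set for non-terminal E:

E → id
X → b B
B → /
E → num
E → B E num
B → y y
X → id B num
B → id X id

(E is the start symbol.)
To compute FOLLOW(E), find every occurrence of E on a right-hand side N → α E β: add FIRST(β) \ {ε}, and if β is empty or nullable also add FOLLOW(N). Iterate to a fixed point.

E is the start symbol, so $ ∈ FOLLOW(E).
In E → B E num: E is followed by num, add FIRST(num) \ {ε} = { 'num' }

Taking the union: FOLLOW(E) = { $, 'num' }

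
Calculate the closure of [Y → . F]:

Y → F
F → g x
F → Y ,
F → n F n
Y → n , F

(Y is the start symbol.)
Start with: [Y → . F]
  [Y → . F] has the dot before F: add [F → . g x], [F → . Y ,], [F → . n F n]
  [F → . Y ,] has the dot before Y: add [Y → . n , F]
No further items can be added.

CLOSURE = { [F → . Y ,], [F → . g x], [F → . n F n], [Y → . F], [Y → . n , F] }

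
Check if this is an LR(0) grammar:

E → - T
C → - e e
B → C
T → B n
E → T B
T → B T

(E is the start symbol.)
Yes, the grammar is LR(0)

Augment with E' → E and build the canonical LR(0) collection (I0 = CLOSURE({[E' → . E]}), then GOTO on every symbol after a dot until no new states appear). It has 13 states:
  I0: { [B → . C], [C → . - e e], [E → . - T], [E → . T B], [E' → . E], [T → . B T], [T → . B n] }  — shift
  I1: { [B → . C], [C → - . e e], [C → . - e e], [E → - . T], [T → . B T], [T → . B n] }  — shift
  I2: { [B → . C], [C → . - e e], [T → . B T], [T → . B n], [T → B . T], [T → B . n] }  — shift
  I3: { [B → C .] }  — reduce
  I4: { [E' → E .] }  — accept
  I5: { [B → . C], [C → . - e e], [E → T . B] }  — shift
  I6: { [C → - . e e] }  — shift
  I7: { [E → T B .] }  — reduce
  I8: { [C → - e . e] }  — shift
  I9: { [C → - e e .] }  — reduce
  I10: { [T → B T .] }  — reduce
  I11: { [T → B n .] }  — reduce
  I12: { [E → - T .] }  — reduce

Every state is either a pure shift/goto state or contains exactly one complete item and nothing to shift — no conflicts. The grammar is LR(0).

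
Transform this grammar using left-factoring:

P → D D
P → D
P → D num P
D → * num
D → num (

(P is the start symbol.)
P → D P'
P' → D
P' → ε
P' → num P
D → * num
D → num (

Left-factoring transforms A → αβ₁ | αβ₂ into A → αA' and A' → β₁ | β₂
(α is the longest common prefix among the alternatives). Repeat until
no nonterminal has two alternatives with a common prefix.

Round 1: P has alternatives sharing prefix 'D'. Introduce P': P → D P'
  Add: P' → D
  Add: P' → ε
  Add: P' → num P

No remaining common prefixes — done.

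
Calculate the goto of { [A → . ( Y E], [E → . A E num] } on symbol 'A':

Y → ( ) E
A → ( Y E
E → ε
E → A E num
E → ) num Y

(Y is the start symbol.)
{ [A → . ( Y E], [E → . ) num Y], [E → . A E num], [E → .], [E → A . E num] }

GOTO(I, 'A') = CLOSURE({ [A → αX.β] : [A → α.Xβ] ∈ I, X = 'A' })

Items with dot before 'A', with the dot advanced:
  [E → . A E num] → [E → A . E num]
Closure of the advanced items:
  [E → A . E num] has the dot before E: add [E → .], [E → . A E num], [E → . ) num Y]
  [E → . A E num] has the dot before A: add [A → . ( Y E]

GOTO = { [A → . ( Y E], [E → . ) num Y], [E → . A E num], [E → .], [E → A . E num] }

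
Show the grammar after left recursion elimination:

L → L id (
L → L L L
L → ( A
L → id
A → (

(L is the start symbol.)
L → ( A L'
L → id L'
L' → id ( L'
L' → L L L'
L' → ε
A → (

L is directly left-recursive. The standard transformation for
  A → A α₁ | ... | A α_m | β₁ | ... | β_n
is
  A  → β₁ A' | ... | β_n A'
  A' → α₁ A' | ... | α_m A' | ε

L → ( A becomes L → ( A L'
L → id becomes L → id L'
L → L id ( becomes L' → id ( L'
L → L L L becomes L' → L L L'
Add L' → ε

Productions for other non-terminals are unchanged:
  A → (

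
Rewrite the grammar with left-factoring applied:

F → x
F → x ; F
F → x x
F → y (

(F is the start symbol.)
F → x F'
F' → ε
F' → ; F
F' → x
F → y (

Left-factoring transforms A → αβ₁ | αβ₂ into A → αA' and A' → β₁ | β₂
(α is the longest common prefix among the alternatives). Repeat until
no nonterminal has two alternatives with a common prefix.

Round 1: F has alternatives sharing prefix 'x'. Introduce F': F → x F'
  Add: F' → ε
  Add: F' → ; F
  Add: F' → x

No remaining common prefixes — done.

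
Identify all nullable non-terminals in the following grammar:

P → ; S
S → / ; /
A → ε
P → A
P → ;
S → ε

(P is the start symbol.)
A non-terminal is nullable if it can derive ε (the empty string): either it has an ε-production, or it has a production whose right-hand side consists entirely of nullable non-terminals.

ε-productions: A → ε, S → ε
So A, S are immediately nullable.
P → A: every symbol on the right is nullable, so P is nullable too.
Every non-terminal is now nullable.
Nullable = { 'A', 'P', 'S' }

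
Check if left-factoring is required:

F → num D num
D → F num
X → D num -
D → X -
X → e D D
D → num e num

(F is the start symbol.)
Left-factoring is needed when two productions for the same non-terminal
share a common prefix on the right-hand side.

Productions for D:
  D → F num
  D → X -
  D → num e num
Productions for X:
  X → D num -
  X → e D D

No common prefixes found.

Answer: No, left-factoring is not needed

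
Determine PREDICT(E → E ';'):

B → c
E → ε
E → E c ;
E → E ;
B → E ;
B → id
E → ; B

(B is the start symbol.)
{ ';', 'c' }

PREDICT(E → E ';') = (FIRST(RHS) \ {ε}) ∪ (FOLLOW(E) if ε ∈ FIRST(RHS), i.e. RHS ⇒* ε)
FIRST(E) = { ';', 'c', ε }
FIRST(E ';') = { ';', 'c' }
ε ∉ FIRST(E ';'), so FOLLOW(E) is not added.
PREDICT(E → E ';') = { ';', 'c' }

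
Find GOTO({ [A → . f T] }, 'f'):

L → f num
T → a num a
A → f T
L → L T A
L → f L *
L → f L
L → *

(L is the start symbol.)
{ [A → f . T], [T → . a num a] }

GOTO(I, 'f') = CLOSURE({ [A → αX.β] : [A → α.Xβ] ∈ I, X = 'f' })

Items with dot before 'f', with the dot advanced:
  [A → . f T] → [A → f . T]
Closure of the advanced items:
  [A → f . T] has the dot before T: add [T → . a num a]

GOTO = { [A → f . T], [T → . a num a] }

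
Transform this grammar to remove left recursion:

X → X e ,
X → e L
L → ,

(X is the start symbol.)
X → e L X'
X' → e , X'
X' → ε
L → ,

X is directly left-recursive. The standard transformation for
  A → A α₁ | ... | A α_m | β₁ | ... | β_n
is
  A  → β₁ A' | ... | β_n A'
  A' → α₁ A' | ... | α_m A' | ε

X → e L becomes X → e L X'
X → X e , becomes X' → e , X'
Add X' → ε

Productions for other non-terminals are unchanged:
  L → ,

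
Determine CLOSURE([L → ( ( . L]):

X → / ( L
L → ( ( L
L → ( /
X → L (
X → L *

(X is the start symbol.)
To compute CLOSURE, for each item [A → α.Bβ] where B is a non-terminal, add [B → .γ] for all productions B → γ; repeat for the newly added items until nothing changes.

Start with: [L → ( ( . L]
  [L → ( ( . L] has the dot before L: add [L → . ( ( L], [L → . ( /]
No further items can be added.

CLOSURE = { [L → ( ( . L], [L → . ( ( L], [L → . ( /] }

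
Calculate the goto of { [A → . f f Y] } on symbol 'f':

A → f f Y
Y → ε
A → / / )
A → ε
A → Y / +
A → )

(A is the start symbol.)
{ [A → f . f Y] }

GOTO(I, 'f') = CLOSURE({ [A → αX.β] : [A → α.Xβ] ∈ I, X = 'f' })

Items with dot before 'f', with the dot advanced:
  [A → . f f Y] → [A → f . f Y]
Closure adds nothing (no advanced item has the dot before a non-terminal).

GOTO = { [A → f . f Y] }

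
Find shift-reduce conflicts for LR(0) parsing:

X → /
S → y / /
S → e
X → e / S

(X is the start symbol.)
No shift-reduce conflicts

A shift-reduce conflict occurs when an LR(0) state has both:
  - a complete (reduce) item [A → α .] (dot at the end), and
  - a shift item [B → β . c γ] (dot before a terminal).

Augment with X' → X and build the canonical LR(0) collection (I0 = CLOSURE({[X' → . X]}), then GOTO on every symbol after a dot until no new states appear). It has 10 states:
  I0: { [X → . /], [X → . e / S], [X' → . X] }  — shift
  I1: { [X → / .] }  — reduce
  I2: { [X' → X .] }  — accept
  I3: { [X → e . / S] }  — shift
  I4: { [S → . e], [S → . y / /], [X → e / . S] }  — shift
  I5: { [X → e / S .] }  — reduce
  I6: { [S → e .] }  — reduce
  I7: { [S → y . / /] }  — shift
  I8: { [S → y / . /] }  — shift
  I9: { [S → y / / .] }  — reduce

No state contains both a complete item and a shift item.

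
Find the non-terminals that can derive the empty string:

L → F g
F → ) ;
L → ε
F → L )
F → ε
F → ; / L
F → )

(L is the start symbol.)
{ 'F', 'L' }

A non-terminal is nullable if it can derive ε (the empty string): either it has an ε-production, or it has a production whose right-hand side consists entirely of nullable non-terminals.

ε-productions: L → ε, F → ε
So L, F are immediately nullable.
Every non-terminal is now nullable.
Nullable = { 'F', 'L' }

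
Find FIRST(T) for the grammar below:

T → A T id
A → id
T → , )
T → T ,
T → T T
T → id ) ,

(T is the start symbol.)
{ ',', 'id' }

To compute FIRST(T), examine every production with T on the left-hand side, reading each right-hand side left to right until a non-nullable symbol is reached.

FIRST sets of the other non-terminals involved (by the same procedure, iterated to a fixed point):
  FIRST(A) = { 'id' }

From T → A T id:
  - A is a non-terminal: add FIRST(A) \ {ε} = { 'id' }
    A is not nullable, so stop
From T → , ):
  - ',' is a terminal: add ',' and stop
From T → T ,:
  - T is the symbol being defined: contributes nothing new
    T is not nullable, so stop
From T → T T:
  - T is the symbol being defined: contributes nothing new
    T is not nullable, so stop
From T → id ) ,:
  - id is a terminal: add 'id' and stop

Collecting: FIRST(T) = { ',', 'id' }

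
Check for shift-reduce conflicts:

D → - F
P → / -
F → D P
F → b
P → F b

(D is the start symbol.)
No shift-reduce conflicts

A shift-reduce conflict occurs when an LR(0) state has both:
  - a complete (reduce) item [A → α .] (dot at the end), and
  - a shift item [B → β . c γ] (dot before a terminal).

Augment with D' → D and build the canonical LR(0) collection (I0 = CLOSURE({[D' → . D]}), then GOTO on every symbol after a dot until no new states appear). It has 11 states:
  I0: { [D → . - F], [D' → . D] }  — shift
  I1: { [D → - . F], [D → . - F], [F → . D P], [F → . b] }  — shift
  I2: { [D' → D .] }  — accept
  I3: { [D → . - F], [F → . D P], [F → . b], [F → D . P], [P → . / -], [P → . F b] }  — shift
  I4: { [D → - F .] }  — reduce
  I5: { [F → b .] }  — reduce
  I6: { [P → / . -] }  — shift
  I7: { [P → F . b] }  — shift
  I8: { [F → D P .] }  — reduce
  I9: { [P → F b .] }  — reduce
  I10: { [P → / - .] }  — reduce

No state contains both a complete item and a shift item.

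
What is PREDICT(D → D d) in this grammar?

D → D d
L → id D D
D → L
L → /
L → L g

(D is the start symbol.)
PREDICT(D → D d) = (FIRST(RHS) \ {ε}) ∪ (FOLLOW(D) if ε ∈ FIRST(RHS), i.e. RHS ⇒* ε)
FIRST(D) = { '/', 'id' }
FIRST(D d) = { '/', 'id' }
ε ∉ FIRST(D d), so FOLLOW(D) is not added.
PREDICT(D → D d) = { '/', 'id' }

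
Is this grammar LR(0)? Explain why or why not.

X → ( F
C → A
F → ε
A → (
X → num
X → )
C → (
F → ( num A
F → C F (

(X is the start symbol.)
No. Shift-reduce conflict between [F → .] and [A → . (]

Augment with X' → X and build the canonical LR(0) collection (I0 = CLOSURE({[X' → . X]}), then GOTO on every symbol after a dot until no new states appear). It has 14 states:
  I0: { [X → . ( F], [X → . )], [X → . num], [X' → . X] }  — shift
  I1: { [A → . (], [C → . (], [C → . A], [F → . ( num A], [F → . C F (], [F → .], [X → ( . F] }  — shift, reduce
  I2: { [X → ) .] }  — reduce
  I3: { [X' → X .] }  — accept
  I4: { [X → num .] }  — reduce
  I5: { [A → ( .], [C → ( .], [F → ( . num A] }  — shift, 2 reduces
  I6: { [C → A .] }  — reduce
  I7: { [A → . (], [C → . (], [C → . A], [F → . ( num A], [F → . C F (], [F → .], [F → C . F (] }  — shift, reduce
  I8: { [X → ( F .] }  — reduce
  I9: { [F → C F . (] }  — shift
  I10: { [F → C F ( .] }  — reduce
  I11: { [A → . (], [F → ( num . A] }  — shift
  I12: { [A → ( .] }  — reduce
  I13: { [F → ( num A .] }  — reduce

Conflict in state I1:
  Shift-reduce conflict between [F → .] and [A → . (]
So the grammar is NOT LR(0).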